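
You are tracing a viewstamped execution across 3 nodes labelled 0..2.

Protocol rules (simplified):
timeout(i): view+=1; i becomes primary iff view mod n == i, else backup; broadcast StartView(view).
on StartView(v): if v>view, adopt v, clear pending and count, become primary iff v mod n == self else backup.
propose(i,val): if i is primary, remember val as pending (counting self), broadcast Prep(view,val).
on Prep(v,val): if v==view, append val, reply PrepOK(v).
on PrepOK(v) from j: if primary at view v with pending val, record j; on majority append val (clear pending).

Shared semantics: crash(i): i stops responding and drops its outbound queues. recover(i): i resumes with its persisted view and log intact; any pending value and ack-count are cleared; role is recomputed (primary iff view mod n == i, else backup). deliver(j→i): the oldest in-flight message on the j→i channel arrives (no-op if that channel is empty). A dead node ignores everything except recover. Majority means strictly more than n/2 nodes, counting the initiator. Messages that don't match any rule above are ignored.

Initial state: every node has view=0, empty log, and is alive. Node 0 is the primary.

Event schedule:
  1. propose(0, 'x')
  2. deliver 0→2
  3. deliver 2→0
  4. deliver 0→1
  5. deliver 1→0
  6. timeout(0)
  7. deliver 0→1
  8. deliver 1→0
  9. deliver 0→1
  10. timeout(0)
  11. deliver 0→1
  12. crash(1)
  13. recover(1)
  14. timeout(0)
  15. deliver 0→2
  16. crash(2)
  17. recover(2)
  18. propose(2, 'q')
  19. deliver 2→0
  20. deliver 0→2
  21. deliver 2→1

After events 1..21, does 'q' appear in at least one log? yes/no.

no

1. propose(0,'x'):  nop
2. deliver 0→2:  <2:back v0 x>
3. deliver 2→0:  <0:prim v0 x>
4. deliver 0→1:  <1:back v0 x>
5. deliver 1→0:  nop
6. timeout(0):  <0:back v1 x>
7. deliver 0→1:  <1:prim v1 x>
8. deliver 1→0:  nop
9. deliver 0→1:  nop
10. timeout(0):  <0:back v2 x>
11. deliver 0→1:  <1:back v2 x>
12. crash(1):  <1:✗back v2 x>
13. recover(1):  <1:back v2 x>
14. timeout(0):  <0:prim v3 x>
15. deliver 0→2:  <2:back v1 x>
16. crash(2):  <2:✗back v1 x>
17. recover(2):  <2:back v1 x>
18. propose(2,'q'):  nop
19. deliver 2→0:  nop
20. deliver 0→2:  <2:prim v2 x>
21. deliver 2→1:  nop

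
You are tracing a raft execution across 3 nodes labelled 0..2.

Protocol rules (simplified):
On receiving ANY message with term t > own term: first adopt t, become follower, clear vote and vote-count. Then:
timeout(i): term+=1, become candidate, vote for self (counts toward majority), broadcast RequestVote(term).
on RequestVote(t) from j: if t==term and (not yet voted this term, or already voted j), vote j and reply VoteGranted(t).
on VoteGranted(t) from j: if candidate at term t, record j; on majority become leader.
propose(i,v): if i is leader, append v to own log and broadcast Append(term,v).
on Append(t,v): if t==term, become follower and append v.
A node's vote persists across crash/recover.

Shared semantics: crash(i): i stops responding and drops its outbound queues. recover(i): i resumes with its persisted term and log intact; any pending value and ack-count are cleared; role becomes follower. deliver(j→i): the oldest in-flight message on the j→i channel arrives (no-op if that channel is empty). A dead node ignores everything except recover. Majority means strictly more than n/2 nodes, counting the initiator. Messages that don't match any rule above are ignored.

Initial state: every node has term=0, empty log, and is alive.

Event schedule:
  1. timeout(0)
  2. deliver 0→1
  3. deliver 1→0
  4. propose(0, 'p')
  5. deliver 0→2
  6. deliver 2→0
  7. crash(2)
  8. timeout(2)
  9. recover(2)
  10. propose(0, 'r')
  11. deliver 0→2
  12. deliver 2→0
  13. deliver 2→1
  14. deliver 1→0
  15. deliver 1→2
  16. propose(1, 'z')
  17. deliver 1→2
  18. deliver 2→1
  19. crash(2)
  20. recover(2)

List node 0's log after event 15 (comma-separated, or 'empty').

p,r

e1 timeout(0): 0[cand,t=1,-]
e2 deliver 0→1: 1[foll,t=1,-]
e3 deliver 1→0: 0[lead,t=1,-]
e4 propose(0,'p'): 0[lead,t=1,p]
e5 deliver 0→2: 2[foll,t=1,-]
e6 deliver 2→0: ·
e7 crash(2): 2[✗foll,t=1,-]
e8 timeout(2): ·
e9 recover(2): 2[foll,t=1,-]
e10 propose(0,'r'): 0[lead,t=1,p,r]
e11 deliver 0→2: 2[foll,t=1,p]
e12 deliver 2→0: ·
e13 deliver 2→1: ·
e14 deliver 1→0: ·
e15 deliver 1→2: ·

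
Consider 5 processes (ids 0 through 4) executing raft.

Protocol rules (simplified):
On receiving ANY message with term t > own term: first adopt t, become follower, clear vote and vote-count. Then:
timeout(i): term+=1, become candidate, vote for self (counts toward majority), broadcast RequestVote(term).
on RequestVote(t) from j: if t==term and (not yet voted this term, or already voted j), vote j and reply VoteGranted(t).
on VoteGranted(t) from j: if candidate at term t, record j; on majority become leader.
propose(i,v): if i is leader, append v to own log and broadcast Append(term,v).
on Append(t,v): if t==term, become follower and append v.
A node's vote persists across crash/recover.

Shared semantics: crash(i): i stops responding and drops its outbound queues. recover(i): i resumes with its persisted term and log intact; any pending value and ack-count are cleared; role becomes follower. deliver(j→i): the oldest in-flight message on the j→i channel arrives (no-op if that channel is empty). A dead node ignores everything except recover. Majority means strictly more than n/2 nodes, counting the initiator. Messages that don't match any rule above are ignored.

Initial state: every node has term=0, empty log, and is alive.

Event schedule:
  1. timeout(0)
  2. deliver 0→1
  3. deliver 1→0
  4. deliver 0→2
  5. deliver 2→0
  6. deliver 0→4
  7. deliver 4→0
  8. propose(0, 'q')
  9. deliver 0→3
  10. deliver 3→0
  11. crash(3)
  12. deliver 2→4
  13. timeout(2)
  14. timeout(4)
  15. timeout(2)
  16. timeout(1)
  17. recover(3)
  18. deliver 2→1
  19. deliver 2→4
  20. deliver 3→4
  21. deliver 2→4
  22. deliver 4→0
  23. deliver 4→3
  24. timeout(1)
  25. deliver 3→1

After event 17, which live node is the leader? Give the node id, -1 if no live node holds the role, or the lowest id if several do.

step 1 timeout(0): 0={cand,t=1,log=-}
step 2 deliver 0→1: 1={foll,t=1,log=-}
step 3 deliver 1→0: —
step 4 deliver 0→2: 2={foll,t=1,log=-}
step 5 deliver 2→0: 0={lead,t=1,log=-}
step 6 deliver 0→4: 4={foll,t=1,log=-}
step 7 deliver 4→0: —
step 8 propose(0,'q'): 0={lead,t=1,log=q}
step 9 deliver 0→3: 3={foll,t=1,log=-}
step 10 deliver 3→0: —
step 11 crash(3): 3={✗foll,t=1,log=-}
step 12 deliver 2→4: —
step 13 timeout(2): 2={cand,t=2,log=-}
step 14 timeout(4): 4={cand,t=2,log=-}
step 15 timeout(2): 2={cand,t=3,log=-}
step 16 timeout(1): 1={cand,t=2,log=-}
step 17 recover(3): 3={foll,t=1,log=-}

0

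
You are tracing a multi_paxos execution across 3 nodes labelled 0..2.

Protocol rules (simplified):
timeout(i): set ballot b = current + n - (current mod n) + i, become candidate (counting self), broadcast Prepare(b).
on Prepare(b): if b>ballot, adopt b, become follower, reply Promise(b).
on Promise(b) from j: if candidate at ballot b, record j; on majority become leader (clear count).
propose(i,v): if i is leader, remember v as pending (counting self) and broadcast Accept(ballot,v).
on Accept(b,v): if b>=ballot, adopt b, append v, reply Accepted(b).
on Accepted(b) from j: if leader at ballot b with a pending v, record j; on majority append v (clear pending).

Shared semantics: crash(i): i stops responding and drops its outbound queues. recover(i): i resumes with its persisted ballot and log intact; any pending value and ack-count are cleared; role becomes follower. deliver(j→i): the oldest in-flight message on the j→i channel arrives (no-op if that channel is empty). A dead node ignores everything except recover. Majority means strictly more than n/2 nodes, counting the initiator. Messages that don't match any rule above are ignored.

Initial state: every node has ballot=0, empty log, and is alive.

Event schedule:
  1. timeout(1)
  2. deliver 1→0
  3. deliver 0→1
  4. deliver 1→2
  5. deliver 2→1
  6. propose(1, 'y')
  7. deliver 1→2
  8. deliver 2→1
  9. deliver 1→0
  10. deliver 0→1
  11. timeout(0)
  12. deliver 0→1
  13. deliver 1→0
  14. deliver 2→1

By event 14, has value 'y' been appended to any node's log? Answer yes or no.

after 1 — timeout(1): n1:cand/b4/[-]
after 2 — deliver 1→0: n0:foll/b4/[-]
after 3 — deliver 0→1: n1:lead/b4/[-]
after 4 — deliver 1→2: n2:foll/b4/[-]
after 5 — deliver 2→1: ·
after 6 — propose(1,'y'): ·
after 7 — deliver 1→2: n2:foll/b4/[y]
after 8 — deliver 2→1: n1:lead/b4/[y]
after 9 — deliver 1→0: n0:foll/b4/[y]
after 10 — deliver 0→1: ·
after 11 — timeout(0): n0:cand/b6/[y]
after 12 — deliver 0→1: n1:foll/b6/[y]
after 13 — deliver 1→0: n0:lead/b6/[y]
after 14 — deliver 2→1: ·

yes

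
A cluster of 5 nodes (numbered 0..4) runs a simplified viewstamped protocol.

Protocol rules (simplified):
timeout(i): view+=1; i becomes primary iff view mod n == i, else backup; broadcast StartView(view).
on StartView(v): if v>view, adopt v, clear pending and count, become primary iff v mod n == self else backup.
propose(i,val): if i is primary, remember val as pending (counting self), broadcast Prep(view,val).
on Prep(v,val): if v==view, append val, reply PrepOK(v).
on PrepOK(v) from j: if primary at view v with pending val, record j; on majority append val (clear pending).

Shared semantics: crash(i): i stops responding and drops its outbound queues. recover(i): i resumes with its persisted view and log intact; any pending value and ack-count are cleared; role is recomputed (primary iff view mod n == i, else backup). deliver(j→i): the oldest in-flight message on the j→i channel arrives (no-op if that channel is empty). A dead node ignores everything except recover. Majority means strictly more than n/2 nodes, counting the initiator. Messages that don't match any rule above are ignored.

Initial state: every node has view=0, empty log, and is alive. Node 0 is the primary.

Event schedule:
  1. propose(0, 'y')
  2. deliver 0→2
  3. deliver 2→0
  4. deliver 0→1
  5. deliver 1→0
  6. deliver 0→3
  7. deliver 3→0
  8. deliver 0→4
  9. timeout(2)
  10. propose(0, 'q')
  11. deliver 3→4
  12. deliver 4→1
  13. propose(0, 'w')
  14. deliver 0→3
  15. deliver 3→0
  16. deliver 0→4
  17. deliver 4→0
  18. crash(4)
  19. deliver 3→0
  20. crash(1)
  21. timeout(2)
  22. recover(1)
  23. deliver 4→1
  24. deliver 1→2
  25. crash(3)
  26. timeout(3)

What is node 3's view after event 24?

0

step 1 propose(0,'y'): —
step 2 deliver 0→2: 2={back,v=0,log=y}
step 3 deliver 2→0: —
step 4 deliver 0→1: 1={back,v=0,log=y}
step 5 deliver 1→0: 0={prim,v=0,log=y}
step 6 deliver 0→3: 3={back,v=0,log=y}
step 7 deliver 3→0: —
step 8 deliver 0→4: 4={back,v=0,log=y}
step 9 timeout(2): 2={back,v=1,log=y}
step 10 propose(0,'q'): —
step 11 deliver 3→4: —
step 12 deliver 4→1: —
step 13 propose(0,'w'): —
step 14 deliver 0→3: 3={back,v=0,log=y,q}
step 15 deliver 3→0: —
step 16 deliver 0→4: 4={back,v=0,log=y,q}
step 17 deliver 4→0: 0={prim,v=0,log=y,w}
step 18 crash(4): 4={✗back,v=0,log=y,q}
step 19 deliver 3→0: —
step 20 crash(1): 1={✗back,v=0,log=y}
step 21 timeout(2): 2={prim,v=2,log=y}
step 22 recover(1): 1={back,v=0,log=y}
step 23 deliver 4→1: —
step 24 deliver 1→2: —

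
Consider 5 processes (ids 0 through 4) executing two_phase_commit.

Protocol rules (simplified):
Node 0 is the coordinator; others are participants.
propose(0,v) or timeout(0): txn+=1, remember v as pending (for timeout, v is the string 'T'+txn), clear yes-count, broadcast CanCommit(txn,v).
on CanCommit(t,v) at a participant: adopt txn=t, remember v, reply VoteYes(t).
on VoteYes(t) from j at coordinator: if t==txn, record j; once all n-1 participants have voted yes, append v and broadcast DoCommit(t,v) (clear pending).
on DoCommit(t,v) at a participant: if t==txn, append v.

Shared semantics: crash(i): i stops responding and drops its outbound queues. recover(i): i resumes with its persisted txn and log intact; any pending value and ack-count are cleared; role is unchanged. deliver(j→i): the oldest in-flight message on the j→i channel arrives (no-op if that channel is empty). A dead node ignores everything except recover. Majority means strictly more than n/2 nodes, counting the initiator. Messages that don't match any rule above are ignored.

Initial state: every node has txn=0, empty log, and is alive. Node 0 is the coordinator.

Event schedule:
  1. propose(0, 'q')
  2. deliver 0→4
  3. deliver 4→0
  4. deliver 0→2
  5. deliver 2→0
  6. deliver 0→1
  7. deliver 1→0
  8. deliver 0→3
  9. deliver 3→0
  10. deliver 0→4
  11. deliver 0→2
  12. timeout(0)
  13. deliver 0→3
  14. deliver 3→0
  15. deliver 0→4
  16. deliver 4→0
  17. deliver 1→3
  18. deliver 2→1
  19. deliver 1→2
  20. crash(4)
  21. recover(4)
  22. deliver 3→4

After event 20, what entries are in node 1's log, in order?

empty

step 1 propose(0,'q'): 0={coor,t=1,log=-}
step 2 deliver 0→4: 4={part,t=1,log=-}
step 3 deliver 4→0: —
step 4 deliver 0→2: 2={part,t=1,log=-}
step 5 deliver 2→0: —
step 6 deliver 0→1: 1={part,t=1,log=-}
step 7 deliver 1→0: —
step 8 deliver 0→3: 3={part,t=1,log=-}
step 9 deliver 3→0: 0={coor,t=1,log=q}
step 10 deliver 0→4: 4={part,t=1,log=q}
step 11 deliver 0→2: 2={part,t=1,log=q}
step 12 timeout(0): 0={coor,t=2,log=q}
step 13 deliver 0→3: 3={part,t=1,log=q}
step 14 deliver 3→0: —
step 15 deliver 0→4: 4={part,t=2,log=q}
step 16 deliver 4→0: —
step 17 deliver 1→3: —
step 18 deliver 2→1: —
step 19 deliver 1→2: —
step 20 crash(4): 4={✗part,t=2,log=q}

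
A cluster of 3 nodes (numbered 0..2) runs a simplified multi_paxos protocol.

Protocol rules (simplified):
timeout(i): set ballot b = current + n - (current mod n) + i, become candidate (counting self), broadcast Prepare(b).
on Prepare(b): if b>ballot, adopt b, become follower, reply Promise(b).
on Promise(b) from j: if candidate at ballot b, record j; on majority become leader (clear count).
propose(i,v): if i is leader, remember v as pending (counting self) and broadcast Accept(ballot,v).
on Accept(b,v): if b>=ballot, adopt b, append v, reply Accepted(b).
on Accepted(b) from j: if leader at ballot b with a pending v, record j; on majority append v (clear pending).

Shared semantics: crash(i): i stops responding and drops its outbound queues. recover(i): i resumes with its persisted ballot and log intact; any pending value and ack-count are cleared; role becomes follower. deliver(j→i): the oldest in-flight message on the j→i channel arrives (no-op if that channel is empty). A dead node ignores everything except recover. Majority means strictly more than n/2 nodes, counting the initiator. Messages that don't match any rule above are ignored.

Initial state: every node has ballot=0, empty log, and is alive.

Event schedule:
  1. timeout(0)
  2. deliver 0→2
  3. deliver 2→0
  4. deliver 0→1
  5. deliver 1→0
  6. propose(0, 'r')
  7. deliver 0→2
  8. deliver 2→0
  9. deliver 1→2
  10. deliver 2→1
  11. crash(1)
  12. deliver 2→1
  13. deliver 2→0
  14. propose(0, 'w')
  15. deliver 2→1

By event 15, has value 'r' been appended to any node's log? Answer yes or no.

1. timeout(0):  <0:cand b3 ->
2. deliver 0→2:  <2:foll b3 ->
3. deliver 2→0:  <0:lead b3 ->
4. deliver 0→1:  <1:foll b3 ->
5. deliver 1→0:  nop
6. propose(0,'r'):  nop
7. deliver 0→2:  <2:foll b3 r>
8. deliver 2→0:  <0:lead b3 r>
9. deliver 1→2:  nop
10. deliver 2→1:  nop
11. crash(1):  <1:✗foll b3 ->
12. deliver 2→1:  nop
13. deliver 2→0:  nop
14. propose(0,'w'):  nop
15. deliver 2→1:  nop

yes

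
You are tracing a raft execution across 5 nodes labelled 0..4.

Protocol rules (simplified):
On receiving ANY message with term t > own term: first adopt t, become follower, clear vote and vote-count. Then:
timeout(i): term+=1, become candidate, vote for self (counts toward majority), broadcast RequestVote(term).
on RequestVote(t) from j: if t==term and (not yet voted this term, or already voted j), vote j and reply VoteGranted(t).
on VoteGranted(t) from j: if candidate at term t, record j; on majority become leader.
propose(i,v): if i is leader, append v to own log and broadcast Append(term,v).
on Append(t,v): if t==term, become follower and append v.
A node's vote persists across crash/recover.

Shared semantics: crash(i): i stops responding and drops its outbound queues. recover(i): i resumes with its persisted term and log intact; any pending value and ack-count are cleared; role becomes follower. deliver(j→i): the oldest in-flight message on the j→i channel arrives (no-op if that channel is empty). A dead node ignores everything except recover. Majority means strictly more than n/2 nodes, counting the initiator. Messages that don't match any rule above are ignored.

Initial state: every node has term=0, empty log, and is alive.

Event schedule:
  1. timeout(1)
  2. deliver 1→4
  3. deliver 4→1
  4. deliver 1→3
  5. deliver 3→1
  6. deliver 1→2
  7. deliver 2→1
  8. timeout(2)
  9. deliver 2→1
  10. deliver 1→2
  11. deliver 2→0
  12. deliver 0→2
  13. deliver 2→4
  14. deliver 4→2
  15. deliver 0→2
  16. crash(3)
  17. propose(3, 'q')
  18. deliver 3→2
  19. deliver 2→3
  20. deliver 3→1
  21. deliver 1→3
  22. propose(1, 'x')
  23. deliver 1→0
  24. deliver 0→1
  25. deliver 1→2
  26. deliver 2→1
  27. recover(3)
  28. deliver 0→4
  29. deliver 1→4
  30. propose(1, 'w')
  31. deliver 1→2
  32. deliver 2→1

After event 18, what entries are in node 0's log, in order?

e1 timeout(1): 1[cand,t=1,-]
e2 deliver 1→4: 4[foll,t=1,-]
e3 deliver 4→1: ·
e4 deliver 1→3: 3[foll,t=1,-]
e5 deliver 3→1: 1[lead,t=1,-]
e6 deliver 1→2: 2[foll,t=1,-]
e7 deliver 2→1: ·
e8 timeout(2): 2[cand,t=2,-]
e9 deliver 2→1: 1[foll,t=2,-]
e10 deliver 1→2: ·
e11 deliver 2→0: 0[foll,t=2,-]
e12 deliver 0→2: 2[lead,t=2,-]
e13 deliver 2→4: 4[foll,t=2,-]
e14 deliver 4→2: ·
e15 deliver 0→2: ·
e16 crash(3): 3[✗foll,t=1,-]
e17 propose(3,'q'): ·
e18 deliver 3→2: ·

empty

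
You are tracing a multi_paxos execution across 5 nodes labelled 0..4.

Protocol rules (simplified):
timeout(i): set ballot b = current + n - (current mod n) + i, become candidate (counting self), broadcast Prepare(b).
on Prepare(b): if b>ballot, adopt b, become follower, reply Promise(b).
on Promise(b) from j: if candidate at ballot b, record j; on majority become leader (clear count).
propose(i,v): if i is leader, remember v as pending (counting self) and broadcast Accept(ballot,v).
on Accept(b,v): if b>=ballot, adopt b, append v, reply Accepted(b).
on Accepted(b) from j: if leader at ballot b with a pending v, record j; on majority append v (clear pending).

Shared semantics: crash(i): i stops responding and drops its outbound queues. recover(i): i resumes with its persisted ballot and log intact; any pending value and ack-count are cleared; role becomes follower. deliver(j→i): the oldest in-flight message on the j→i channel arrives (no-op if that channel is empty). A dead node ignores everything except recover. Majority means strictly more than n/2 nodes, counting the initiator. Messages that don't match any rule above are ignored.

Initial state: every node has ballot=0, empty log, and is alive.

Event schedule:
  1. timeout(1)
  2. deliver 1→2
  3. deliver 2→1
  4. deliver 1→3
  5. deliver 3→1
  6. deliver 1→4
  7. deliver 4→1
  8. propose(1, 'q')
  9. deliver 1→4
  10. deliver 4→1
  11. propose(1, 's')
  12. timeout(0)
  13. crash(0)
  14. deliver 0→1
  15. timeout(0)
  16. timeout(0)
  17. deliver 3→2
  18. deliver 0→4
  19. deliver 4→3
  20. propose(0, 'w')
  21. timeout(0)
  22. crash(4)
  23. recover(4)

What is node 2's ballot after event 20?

6

after 1 — timeout(1): n1:cand/b6/[-]
after 2 — deliver 1→2: n2:foll/b6/[-]
after 3 — deliver 2→1: ·
after 4 — deliver 1→3: n3:foll/b6/[-]
after 5 — deliver 3→1: n1:lead/b6/[-]
after 6 — deliver 1→4: n4:foll/b6/[-]
after 7 — deliver 4→1: ·
after 8 — propose(1,'q'): ·
after 9 — deliver 1→4: n4:foll/b6/[q]
after 10 — deliver 4→1: ·
after 11 — propose(1,'s'): ·
after 12 — timeout(0): n0:cand/b5/[-]
after 13 — crash(0): n0:✗cand/b5/[-]
after 14 — deliver 0→1: ·
after 15 — timeout(0): ·
after 16 — timeout(0): ·
after 17 — deliver 3→2: ·
after 18 — deliver 0→4: ·
after 19 — deliver 4→3: ·
after 20 — propose(0,'w'): ·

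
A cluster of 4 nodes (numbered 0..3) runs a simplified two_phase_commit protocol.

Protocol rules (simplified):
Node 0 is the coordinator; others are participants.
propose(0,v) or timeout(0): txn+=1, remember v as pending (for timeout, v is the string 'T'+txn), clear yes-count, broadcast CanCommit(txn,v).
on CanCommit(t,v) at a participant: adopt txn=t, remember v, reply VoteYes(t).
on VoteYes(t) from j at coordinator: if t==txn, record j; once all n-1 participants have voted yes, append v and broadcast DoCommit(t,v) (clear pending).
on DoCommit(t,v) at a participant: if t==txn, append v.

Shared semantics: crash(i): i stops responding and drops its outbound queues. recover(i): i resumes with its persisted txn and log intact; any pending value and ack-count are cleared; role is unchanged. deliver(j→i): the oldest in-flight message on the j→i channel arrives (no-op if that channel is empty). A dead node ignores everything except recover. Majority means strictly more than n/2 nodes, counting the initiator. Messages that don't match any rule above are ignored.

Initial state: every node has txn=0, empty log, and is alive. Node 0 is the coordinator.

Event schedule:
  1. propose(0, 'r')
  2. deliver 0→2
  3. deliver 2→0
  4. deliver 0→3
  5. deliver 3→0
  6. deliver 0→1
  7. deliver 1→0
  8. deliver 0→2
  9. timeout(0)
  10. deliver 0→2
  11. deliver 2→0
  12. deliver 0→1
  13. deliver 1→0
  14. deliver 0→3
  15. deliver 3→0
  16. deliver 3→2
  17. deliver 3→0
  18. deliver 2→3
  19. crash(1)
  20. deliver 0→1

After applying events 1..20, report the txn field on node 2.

1. propose(0,'r'):  <0:coor t1 ->
2. deliver 0→2:  <2:part t1 ->
3. deliver 2→0:  nop
4. deliver 0→3:  <3:part t1 ->
5. deliver 3→0:  nop
6. deliver 0→1:  <1:part t1 ->
7. deliver 1→0:  <0:coor t1 r>
8. deliver 0→2:  <2:part t1 r>
9. timeout(0):  <0:coor t2 r>
10. deliver 0→2:  <2:part t2 r>
11. deliver 2→0:  nop
12. deliver 0→1:  <1:part t1 r>
13. deliver 1→0:  nop
14. deliver 0→3:  <3:part t1 r>
15. deliver 3→0:  nop
16. deliver 3→2:  nop
17. deliver 3→0:  nop
18. deliver 2→3:  nop
19. crash(1):  <1:✗part t1 r>
20. deliver 0→1:  nop

2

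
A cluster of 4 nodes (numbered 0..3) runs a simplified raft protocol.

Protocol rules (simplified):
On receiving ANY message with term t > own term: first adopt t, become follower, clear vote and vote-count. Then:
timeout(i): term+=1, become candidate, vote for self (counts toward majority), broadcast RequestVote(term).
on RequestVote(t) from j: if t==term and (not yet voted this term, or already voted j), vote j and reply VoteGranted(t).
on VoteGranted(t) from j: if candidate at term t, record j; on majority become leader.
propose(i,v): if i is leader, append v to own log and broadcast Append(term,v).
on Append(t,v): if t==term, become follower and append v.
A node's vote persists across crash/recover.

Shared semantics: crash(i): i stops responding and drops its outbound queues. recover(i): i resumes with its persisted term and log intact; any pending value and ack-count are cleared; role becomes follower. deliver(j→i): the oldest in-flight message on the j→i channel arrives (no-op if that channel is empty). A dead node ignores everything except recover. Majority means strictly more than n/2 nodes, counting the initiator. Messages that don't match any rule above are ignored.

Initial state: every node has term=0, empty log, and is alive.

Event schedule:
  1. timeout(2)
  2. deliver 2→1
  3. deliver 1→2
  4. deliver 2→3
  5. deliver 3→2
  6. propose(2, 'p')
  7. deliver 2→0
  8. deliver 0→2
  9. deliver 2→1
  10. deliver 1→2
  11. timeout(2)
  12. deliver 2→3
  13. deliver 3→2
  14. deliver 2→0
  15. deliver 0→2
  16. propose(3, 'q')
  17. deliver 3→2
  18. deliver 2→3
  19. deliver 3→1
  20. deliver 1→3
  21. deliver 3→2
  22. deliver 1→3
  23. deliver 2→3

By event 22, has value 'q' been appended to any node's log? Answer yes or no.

e1 timeout(2): 2[cand,t=1,-]
e2 deliver 2→1: 1[foll,t=1,-]
e3 deliver 1→2: ·
e4 deliver 2→3: 3[foll,t=1,-]
e5 deliver 3→2: 2[lead,t=1,-]
e6 propose(2,'p'): 2[lead,t=1,p]
e7 deliver 2→0: 0[foll,t=1,-]
e8 deliver 0→2: ·
e9 deliver 2→1: 1[foll,t=1,p]
e10 deliver 1→2: ·
e11 timeout(2): 2[cand,t=2,p]
e12 deliver 2→3: 3[foll,t=1,p]
e13 deliver 3→2: ·
e14 deliver 2→0: 0[foll,t=1,p]
e15 deliver 0→2: ·
e16 propose(3,'q'): ·
e17 deliver 3→2: ·
e18 deliver 2→3: 3[foll,t=2,p]
e19 deliver 3→1: ·
e20 deliver 1→3: ·
e21 deliver 3→2: ·
e22 deliver 1→3: ·

no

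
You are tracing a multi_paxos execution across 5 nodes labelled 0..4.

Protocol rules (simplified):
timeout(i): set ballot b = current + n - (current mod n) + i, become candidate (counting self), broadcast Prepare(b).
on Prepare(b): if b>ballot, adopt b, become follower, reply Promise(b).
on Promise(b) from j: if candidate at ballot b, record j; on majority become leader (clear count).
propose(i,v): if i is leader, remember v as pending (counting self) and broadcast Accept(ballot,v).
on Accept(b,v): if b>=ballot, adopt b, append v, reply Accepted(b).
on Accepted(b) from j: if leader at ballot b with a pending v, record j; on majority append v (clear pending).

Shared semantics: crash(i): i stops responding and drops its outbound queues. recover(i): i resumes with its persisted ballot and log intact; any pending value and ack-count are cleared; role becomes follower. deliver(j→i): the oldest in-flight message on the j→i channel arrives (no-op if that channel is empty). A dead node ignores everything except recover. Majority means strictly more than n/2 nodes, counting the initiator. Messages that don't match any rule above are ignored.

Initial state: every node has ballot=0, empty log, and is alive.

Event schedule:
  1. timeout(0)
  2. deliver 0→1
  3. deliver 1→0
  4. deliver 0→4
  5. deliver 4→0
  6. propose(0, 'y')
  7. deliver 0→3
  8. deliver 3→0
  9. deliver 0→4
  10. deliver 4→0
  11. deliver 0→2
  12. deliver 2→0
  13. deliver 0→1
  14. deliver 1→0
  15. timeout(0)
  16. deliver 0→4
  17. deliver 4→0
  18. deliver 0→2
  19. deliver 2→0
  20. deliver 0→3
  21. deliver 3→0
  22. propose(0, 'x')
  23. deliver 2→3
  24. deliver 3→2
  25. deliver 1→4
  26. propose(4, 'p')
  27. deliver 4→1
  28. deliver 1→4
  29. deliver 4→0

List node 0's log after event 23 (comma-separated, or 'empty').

[1] timeout(0) → N0(cand b5 [-])
[2] deliver 0→1 → N1(foll b5 [-])
[3] deliver 1→0 → ∅
[4] deliver 0→4 → N4(foll b5 [-])
[5] deliver 4→0 → N0(lead b5 [-])
[6] propose(0,'y') → ∅
[7] deliver 0→3 → N3(foll b5 [-])
[8] deliver 3→0 → ∅
[9] deliver 0→4 → N4(foll b5 [y])
[10] deliver 4→0 → ∅
[11] deliver 0→2 → N2(foll b5 [-])
[12] deliver 2→0 → ∅
[13] deliver 0→1 → N1(foll b5 [y])
[14] deliver 1→0 → N0(lead b5 [y])
[15] timeout(0) → N0(cand b10 [y])
[16] deliver 0→4 → N4(foll b10 [y])
[17] deliver 4→0 → ∅
[18] deliver 0→2 → N2(foll b5 [y])
[19] deliver 2→0 → ∅
[20] deliver 0→3 → N3(foll b5 [y])
[21] deliver 3→0 → ∅
[22] propose(0,'x') → ∅
[23] deliver 2→3 → ∅

y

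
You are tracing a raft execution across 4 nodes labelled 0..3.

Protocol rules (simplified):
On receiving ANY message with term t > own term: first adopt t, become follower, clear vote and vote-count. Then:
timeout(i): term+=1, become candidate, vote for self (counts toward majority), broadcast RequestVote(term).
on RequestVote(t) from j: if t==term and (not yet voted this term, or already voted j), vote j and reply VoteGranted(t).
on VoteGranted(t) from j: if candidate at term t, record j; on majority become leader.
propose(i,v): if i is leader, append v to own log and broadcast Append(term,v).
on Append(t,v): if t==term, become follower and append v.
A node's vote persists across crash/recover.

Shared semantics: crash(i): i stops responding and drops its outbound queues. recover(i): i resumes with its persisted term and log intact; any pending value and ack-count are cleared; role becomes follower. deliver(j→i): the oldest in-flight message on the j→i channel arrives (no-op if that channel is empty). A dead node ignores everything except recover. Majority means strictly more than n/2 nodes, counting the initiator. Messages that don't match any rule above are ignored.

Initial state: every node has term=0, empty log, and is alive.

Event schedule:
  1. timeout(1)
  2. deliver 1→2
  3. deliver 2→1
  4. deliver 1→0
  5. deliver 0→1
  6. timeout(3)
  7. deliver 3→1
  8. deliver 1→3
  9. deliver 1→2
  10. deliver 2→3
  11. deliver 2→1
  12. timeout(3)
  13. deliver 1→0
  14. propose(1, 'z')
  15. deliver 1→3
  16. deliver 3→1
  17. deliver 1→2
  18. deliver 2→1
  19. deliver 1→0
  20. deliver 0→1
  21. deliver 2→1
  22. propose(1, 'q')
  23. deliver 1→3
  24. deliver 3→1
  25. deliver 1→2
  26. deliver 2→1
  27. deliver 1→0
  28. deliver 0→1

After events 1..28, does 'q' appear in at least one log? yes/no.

no

[1] timeout(1) → N1(cand t1 [-])
[2] deliver 1→2 → N2(foll t1 [-])
[3] deliver 2→1 → ∅
[4] deliver 1→0 → N0(foll t1 [-])
[5] deliver 0→1 → N1(lead t1 [-])
[6] timeout(3) → N3(cand t1 [-])
[7] deliver 3→1 → ∅
[8] deliver 1→3 → ∅
[9] deliver 1→2 → ∅
[10] deliver 2→3 → ∅
[11] deliver 2→1 → ∅
[12] timeout(3) → N3(cand t2 [-])
[13] deliver 1→0 → ∅
[14] propose(1,'z') → N1(lead t1 [z])
[15] deliver 1→3 → ∅
[16] deliver 3→1 → N1(foll t2 [z])
[17] deliver 1→2 → N2(foll t1 [z])
[18] deliver 2→1 → ∅
[19] deliver 1→0 → N0(foll t1 [z])
[20] deliver 0→1 → ∅
[21] deliver 2→1 → ∅
[22] propose(1,'q') → ∅
[23] deliver 1→3 → ∅
[24] deliver 3→1 → ∅
[25] deliver 1→2 → ∅
[26] deliver 2→1 → ∅
[27] deliver 1→0 → ∅
[28] deliver 0→1 → ∅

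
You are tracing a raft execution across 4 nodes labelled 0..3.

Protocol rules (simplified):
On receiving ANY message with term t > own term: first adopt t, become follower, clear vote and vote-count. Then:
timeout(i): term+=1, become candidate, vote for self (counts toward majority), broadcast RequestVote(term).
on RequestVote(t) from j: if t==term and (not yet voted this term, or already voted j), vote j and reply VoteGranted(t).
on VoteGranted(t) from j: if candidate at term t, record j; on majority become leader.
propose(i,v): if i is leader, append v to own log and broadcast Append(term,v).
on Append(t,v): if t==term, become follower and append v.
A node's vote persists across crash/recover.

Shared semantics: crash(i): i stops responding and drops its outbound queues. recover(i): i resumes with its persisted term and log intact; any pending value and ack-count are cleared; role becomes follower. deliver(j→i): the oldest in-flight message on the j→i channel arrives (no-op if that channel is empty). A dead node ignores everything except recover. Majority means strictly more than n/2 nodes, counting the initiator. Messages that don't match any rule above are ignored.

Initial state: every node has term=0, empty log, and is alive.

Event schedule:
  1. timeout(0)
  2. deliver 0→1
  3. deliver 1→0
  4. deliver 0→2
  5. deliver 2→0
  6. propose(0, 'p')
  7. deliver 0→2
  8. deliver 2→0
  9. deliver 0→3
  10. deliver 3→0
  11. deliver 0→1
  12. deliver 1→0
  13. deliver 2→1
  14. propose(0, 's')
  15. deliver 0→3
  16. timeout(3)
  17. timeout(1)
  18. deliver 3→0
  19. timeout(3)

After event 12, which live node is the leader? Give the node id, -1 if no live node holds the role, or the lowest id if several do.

0

after 1 — timeout(0): n0:cand/t1/[-]
after 2 — deliver 0→1: n1:foll/t1/[-]
after 3 — deliver 1→0: ·
after 4 — deliver 0→2: n2:foll/t1/[-]
after 5 — deliver 2→0: n0:lead/t1/[-]
after 6 — propose(0,'p'): n0:lead/t1/[p]
after 7 — deliver 0→2: n2:foll/t1/[p]
after 8 — deliver 2→0: ·
after 9 — deliver 0→3: n3:foll/t1/[-]
after 10 — deliver 3→0: ·
after 11 — deliver 0→1: n1:foll/t1/[p]
after 12 — deliver 1→0: ·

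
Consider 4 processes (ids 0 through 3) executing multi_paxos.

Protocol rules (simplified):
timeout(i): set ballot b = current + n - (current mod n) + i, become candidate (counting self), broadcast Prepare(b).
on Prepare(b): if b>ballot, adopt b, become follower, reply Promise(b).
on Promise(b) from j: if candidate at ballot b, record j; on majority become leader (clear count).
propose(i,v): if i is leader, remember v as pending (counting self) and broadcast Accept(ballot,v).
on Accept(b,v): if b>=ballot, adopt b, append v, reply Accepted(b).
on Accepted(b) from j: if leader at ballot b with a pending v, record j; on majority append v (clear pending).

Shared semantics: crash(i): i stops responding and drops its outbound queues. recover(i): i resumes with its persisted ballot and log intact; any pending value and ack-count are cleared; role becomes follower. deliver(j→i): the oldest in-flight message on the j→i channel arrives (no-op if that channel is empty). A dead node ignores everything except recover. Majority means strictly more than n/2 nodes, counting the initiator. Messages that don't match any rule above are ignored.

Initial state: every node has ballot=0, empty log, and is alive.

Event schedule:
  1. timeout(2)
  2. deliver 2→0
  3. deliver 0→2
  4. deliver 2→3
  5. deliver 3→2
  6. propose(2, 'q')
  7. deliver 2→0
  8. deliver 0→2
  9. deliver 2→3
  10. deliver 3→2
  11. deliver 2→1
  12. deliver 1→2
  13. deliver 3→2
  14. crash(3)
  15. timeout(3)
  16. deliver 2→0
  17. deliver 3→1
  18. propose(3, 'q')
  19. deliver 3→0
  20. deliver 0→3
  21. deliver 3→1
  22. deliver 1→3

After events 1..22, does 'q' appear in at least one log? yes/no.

yes

[1] timeout(2) → N2(cand b6 [-])
[2] deliver 2→0 → N0(foll b6 [-])
[3] deliver 0→2 → ∅
[4] deliver 2→3 → N3(foll b6 [-])
[5] deliver 3→2 → N2(lead b6 [-])
[6] propose(2,'q') → ∅
[7] deliver 2→0 → N0(foll b6 [q])
[8] deliver 0→2 → ∅
[9] deliver 2→3 → N3(foll b6 [q])
[10] deliver 3→2 → N2(lead b6 [q])
[11] deliver 2→1 → N1(foll b6 [-])
[12] deliver 1→2 → ∅
[13] deliver 3→2 → ∅
[14] crash(3) → N3(✗foll b6 [q])
[15] timeout(3) → ∅
[16] deliver 2→0 → ∅
[17] deliver 3→1 → ∅
[18] propose(3,'q') → ∅
[19] deliver 3→0 → ∅
[20] deliver 0→3 → ∅
[21] deliver 3→1 → ∅
[22] deliver 1→3 → ∅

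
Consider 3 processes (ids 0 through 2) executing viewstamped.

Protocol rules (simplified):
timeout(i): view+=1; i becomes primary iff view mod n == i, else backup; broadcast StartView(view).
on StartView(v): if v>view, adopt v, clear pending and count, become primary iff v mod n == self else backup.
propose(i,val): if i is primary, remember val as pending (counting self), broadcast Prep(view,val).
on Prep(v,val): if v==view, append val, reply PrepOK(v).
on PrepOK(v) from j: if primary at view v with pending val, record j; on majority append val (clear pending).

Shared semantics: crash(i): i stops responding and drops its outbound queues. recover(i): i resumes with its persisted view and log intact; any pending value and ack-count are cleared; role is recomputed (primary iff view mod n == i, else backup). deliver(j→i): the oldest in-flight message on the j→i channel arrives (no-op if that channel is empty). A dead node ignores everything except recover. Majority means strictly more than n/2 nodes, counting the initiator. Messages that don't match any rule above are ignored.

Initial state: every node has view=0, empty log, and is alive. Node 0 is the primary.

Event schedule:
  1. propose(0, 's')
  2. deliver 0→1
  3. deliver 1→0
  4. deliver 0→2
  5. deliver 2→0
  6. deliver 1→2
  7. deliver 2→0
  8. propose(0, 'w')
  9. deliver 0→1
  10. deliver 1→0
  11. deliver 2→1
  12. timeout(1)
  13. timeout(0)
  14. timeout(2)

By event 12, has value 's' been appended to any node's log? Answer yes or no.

yes

1. propose(0,'s'):  nop
2. deliver 0→1:  <1:back v0 s>
3. deliver 1→0:  <0:prim v0 s>
4. deliver 0→2:  <2:back v0 s>
5. deliver 2→0:  nop
6. deliver 1→2:  nop
7. deliver 2→0:  nop
8. propose(0,'w'):  nop
9. deliver 0→1:  <1:back v0 s,w>
10. deliver 1→0:  <0:prim v0 s,w>
11. deliver 2→1:  nop
12. timeout(1):  <1:prim v1 s,w>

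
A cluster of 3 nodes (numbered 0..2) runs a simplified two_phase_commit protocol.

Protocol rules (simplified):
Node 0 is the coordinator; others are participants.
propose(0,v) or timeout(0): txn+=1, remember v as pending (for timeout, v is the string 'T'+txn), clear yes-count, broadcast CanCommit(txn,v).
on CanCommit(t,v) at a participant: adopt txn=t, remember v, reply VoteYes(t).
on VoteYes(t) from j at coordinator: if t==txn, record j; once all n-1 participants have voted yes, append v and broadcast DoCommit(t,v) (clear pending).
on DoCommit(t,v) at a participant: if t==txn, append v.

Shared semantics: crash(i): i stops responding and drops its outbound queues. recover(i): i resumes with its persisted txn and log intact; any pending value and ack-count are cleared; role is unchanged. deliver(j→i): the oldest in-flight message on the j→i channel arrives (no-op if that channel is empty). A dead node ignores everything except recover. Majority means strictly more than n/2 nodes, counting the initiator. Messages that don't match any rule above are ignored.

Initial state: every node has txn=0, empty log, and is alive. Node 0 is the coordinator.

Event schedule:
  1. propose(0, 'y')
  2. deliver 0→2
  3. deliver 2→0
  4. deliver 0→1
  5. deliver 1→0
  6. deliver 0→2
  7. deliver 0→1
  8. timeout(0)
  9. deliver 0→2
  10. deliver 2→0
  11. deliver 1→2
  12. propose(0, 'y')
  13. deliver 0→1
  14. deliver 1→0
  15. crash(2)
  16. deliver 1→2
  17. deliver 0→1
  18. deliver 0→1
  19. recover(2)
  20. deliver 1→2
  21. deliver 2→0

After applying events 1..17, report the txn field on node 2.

2

e1 propose(0,'y'): 0[coor,t=1,-]
e2 deliver 0→2: 2[part,t=1,-]
e3 deliver 2→0: ·
e4 deliver 0→1: 1[part,t=1,-]
e5 deliver 1→0: 0[coor,t=1,y]
e6 deliver 0→2: 2[part,t=1,y]
e7 deliver 0→1: 1[part,t=1,y]
e8 timeout(0): 0[coor,t=2,y]
e9 deliver 0→2: 2[part,t=2,y]
e10 deliver 2→0: ·
e11 deliver 1→2: ·
e12 propose(0,'y'): 0[coor,t=3,y]
e13 deliver 0→1: 1[part,t=2,y]
e14 deliver 1→0: ·
e15 crash(2): 2[✗part,t=2,y]
e16 deliver 1→2: ·
e17 deliver 0→1: 1[part,t=3,y]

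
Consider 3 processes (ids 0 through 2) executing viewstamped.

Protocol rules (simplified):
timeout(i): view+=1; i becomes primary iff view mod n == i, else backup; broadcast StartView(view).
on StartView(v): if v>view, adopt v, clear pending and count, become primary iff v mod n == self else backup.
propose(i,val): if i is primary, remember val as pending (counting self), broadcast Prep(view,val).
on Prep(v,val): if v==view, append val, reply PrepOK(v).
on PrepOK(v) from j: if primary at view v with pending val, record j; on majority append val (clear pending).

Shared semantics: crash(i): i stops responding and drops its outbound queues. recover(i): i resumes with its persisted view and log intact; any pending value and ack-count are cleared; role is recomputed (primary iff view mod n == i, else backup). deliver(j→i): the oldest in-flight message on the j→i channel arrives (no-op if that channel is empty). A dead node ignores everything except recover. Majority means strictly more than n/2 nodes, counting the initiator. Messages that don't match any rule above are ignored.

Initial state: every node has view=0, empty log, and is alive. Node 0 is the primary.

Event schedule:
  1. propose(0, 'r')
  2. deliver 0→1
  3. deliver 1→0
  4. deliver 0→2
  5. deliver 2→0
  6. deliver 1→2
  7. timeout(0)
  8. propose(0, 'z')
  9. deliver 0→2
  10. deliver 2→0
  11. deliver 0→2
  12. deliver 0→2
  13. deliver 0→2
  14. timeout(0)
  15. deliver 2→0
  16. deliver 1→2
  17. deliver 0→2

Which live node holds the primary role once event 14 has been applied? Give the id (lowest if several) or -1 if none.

[1] propose(0,'r') → ∅
[2] deliver 0→1 → N1(back v0 [r])
[3] deliver 1→0 → N0(prim v0 [r])
[4] deliver 0→2 → N2(back v0 [r])
[5] deliver 2→0 → ∅
[6] deliver 1→2 → ∅
[7] timeout(0) → N0(back v1 [r])
[8] propose(0,'z') → ∅
[9] deliver 0→2 → N2(back v1 [r])
[10] deliver 2→0 → ∅
[11] deliver 0→2 → ∅
[12] deliver 0→2 → ∅
[13] deliver 0→2 → ∅
[14] timeout(0) → N0(back v2 [r])

-1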